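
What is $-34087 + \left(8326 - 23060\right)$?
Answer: $-48821$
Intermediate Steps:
$-34087 + \left(8326 - 23060\right) = -34087 - 14734 = -48821$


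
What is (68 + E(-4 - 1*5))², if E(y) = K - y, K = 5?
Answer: 6724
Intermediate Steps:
E(y) = 5 - y
(68 + E(-4 - 1*5))² = (68 + (5 - (-4 - 1*5)))² = (68 + (5 - (-4 - 5)))² = (68 + (5 - 1*(-9)))² = (68 + (5 + 9))² = (68 + 14)² = 82² = 6724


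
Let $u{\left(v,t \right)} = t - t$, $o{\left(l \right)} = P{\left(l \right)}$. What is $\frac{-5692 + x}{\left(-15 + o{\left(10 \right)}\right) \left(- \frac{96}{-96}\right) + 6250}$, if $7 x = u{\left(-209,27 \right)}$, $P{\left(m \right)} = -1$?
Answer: $- \frac{2846}{3117} \approx -0.91306$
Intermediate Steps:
$o{\left(l \right)} = -1$
$u{\left(v,t \right)} = 0$
$x = 0$ ($x = \frac{1}{7} \cdot 0 = 0$)
$\frac{-5692 + x}{\left(-15 + o{\left(10 \right)}\right) \left(- \frac{96}{-96}\right) + 6250} = \frac{-5692 + 0}{\left(-15 - 1\right) \left(- \frac{96}{-96}\right) + 6250} = - \frac{5692}{- 16 \left(\left(-96\right) \left(- \frac{1}{96}\right)\right) + 6250} = - \frac{5692}{\left(-16\right) 1 + 6250} = - \frac{5692}{-16 + 6250} = - \frac{5692}{6234} = \left(-5692\right) \frac{1}{6234} = - \frac{2846}{3117}$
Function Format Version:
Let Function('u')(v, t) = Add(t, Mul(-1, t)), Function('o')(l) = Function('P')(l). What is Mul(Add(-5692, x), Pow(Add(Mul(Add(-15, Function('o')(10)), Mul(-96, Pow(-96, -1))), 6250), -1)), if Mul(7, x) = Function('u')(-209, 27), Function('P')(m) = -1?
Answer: Rational(-2846, 3117) ≈ -0.91306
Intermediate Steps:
Function('o')(l) = -1
Function('u')(v, t) = 0
x = 0 (x = Mul(Rational(1, 7), 0) = 0)
Mul(Add(-5692, x), Pow(Add(Mul(Add(-15, Function('o')(10)), Mul(-96, Pow(-96, -1))), 6250), -1)) = Mul(Add(-5692, 0), Pow(Add(Mul(Add(-15, -1), Mul(-96, Pow(-96, -1))), 6250), -1)) = Mul(-5692, Pow(Add(Mul(-16, Mul(-96, Rational(-1, 96))), 6250), -1)) = Mul(-5692, Pow(Add(Mul(-16, 1), 6250), -1)) = Mul(-5692, Pow(Add(-16, 6250), -1)) = Mul(-5692, Pow(6234, -1)) = Mul(-5692, Rational(1, 6234)) = Rational(-2846, 3117)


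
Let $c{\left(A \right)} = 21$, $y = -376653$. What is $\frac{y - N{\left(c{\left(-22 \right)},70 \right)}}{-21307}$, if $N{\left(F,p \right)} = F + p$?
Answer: $\frac{376744}{21307} \approx 17.682$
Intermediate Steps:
$\frac{y - N{\left(c{\left(-22 \right)},70 \right)}}{-21307} = \frac{-376653 - \left(21 + 70\right)}{-21307} = \left(-376653 - 91\right) \left(- \frac{1}{21307}\right) = \left(-376744\right) \left(- \frac{1}{21307}\right) = \frac{376744}{21307}$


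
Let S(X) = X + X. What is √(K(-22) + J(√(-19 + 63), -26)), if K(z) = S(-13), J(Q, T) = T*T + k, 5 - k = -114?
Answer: √769 ≈ 27.731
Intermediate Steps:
k = 119 (k = 5 - 1*(-114) = 5 + 114 = 119)
J(Q, T) = 119 + T² (J(Q, T) = T*T + 119 = T² + 119 = 119 + T²)
S(X) = 2*X
K(z) = -26 (K(z) = 2*(-13) = -26)
√(K(-22) + J(√(-19 + 63), -26)) = √(-26 + (119 + (-26)²)) = √(-26 + (119 + 676)) = √(-26 + 795) = √769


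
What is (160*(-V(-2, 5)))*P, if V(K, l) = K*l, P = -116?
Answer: -185600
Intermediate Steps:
(160*(-V(-2, 5)))*P = (160*(-(-2)*5))*(-116) = (160*(-1*(-10)))*(-116) = (160*10)*(-116) = 1600*(-116) = -185600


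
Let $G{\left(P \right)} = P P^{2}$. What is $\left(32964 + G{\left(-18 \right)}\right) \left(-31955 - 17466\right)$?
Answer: $-1340890572$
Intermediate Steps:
$G{\left(P \right)} = P^{3}$
$\left(32964 + G{\left(-18 \right)}\right) \left(-31955 - 17466\right) = \left(32964 + \left(-18\right)^{3}\right) \left(-31955 - 17466\right) = \left(32964 - 5832\right) \left(-31955 - 17466\right) = 27132 \left(-49421\right) = -1340890572$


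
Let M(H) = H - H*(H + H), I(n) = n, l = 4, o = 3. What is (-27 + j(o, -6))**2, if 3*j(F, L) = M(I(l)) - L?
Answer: 10609/9 ≈ 1178.8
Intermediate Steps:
M(H) = H - 2*H**2 (M(H) = H - H*2*H = H - 2*H**2)
j(F, L) = -28/3 - L/3 (j(F, L) = (4*(1 - 2*4) - L)/3 = (4*(1 - 8) - L)/3 = (4*(-7) - L)/3 = (-28 - L)/3 = -28/3 - L/3)
(-27 + j(o, -6))**2 = (-27 + (-28/3 - 1/3*(-6)))**2 = (-27 + (-28/3 + 2))**2 = (-27 - 22/3)**2 = (-103/3)**2 = 10609/9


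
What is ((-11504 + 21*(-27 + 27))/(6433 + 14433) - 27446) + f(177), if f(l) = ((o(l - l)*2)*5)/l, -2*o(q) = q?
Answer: -286349870/10433 ≈ -27447.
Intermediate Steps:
o(q) = -q/2
f(l) = 0 (f(l) = ((-(l - l)/2*2)*5)/l = ((-½*0*2)*5)/l = ((0*2)*5)/l = (0*5)/l = 0/l = 0)
((-11504 + 21*(-27 + 27))/(6433 + 14433) - 27446) + f(177) = ((-11504 + 21*(-27 + 27))/(6433 + 14433) - 27446) + 0 = ((-11504 + 21*0)/20866 - 27446) + 0 = ((-11504 + 0)*(1/20866) - 27446) + 0 = (-11504*1/20866 - 27446) + 0 = (-5752/10433 - 27446) + 0 = -286349870/10433 + 0 = -286349870/10433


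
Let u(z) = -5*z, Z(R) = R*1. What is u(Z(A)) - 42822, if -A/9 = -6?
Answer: -43092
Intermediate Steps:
A = 54 (A = -9*(-6) = 54)
Z(R) = R
u(Z(A)) - 42822 = -5*54 - 42822 = -270 - 42822 = -43092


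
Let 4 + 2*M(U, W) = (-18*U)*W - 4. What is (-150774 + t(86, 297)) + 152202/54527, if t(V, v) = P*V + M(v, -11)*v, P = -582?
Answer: 465152376981/54527 ≈ 8.5307e+6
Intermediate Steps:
M(U, W) = -4 - 9*U*W (M(U, W) = -2 + ((-18*U)*W - 4)/2 = -2 + (-18*U*W - 4)/2 = -2 + (-4 - 18*U*W)/2 = -2 + (-2 - 9*U*W) = -4 - 9*U*W)
t(V, v) = -582*V + v*(-4 + 99*v) (t(V, v) = -582*V + (-4 - 9*v*(-11))*v = -582*V + (-4 + 99*v)*v = -582*V + v*(-4 + 99*v))
(-150774 + t(86, 297)) + 152202/54527 = (-150774 + (-582*86 + 297*(-4 + 99*297))) + 152202/54527 = (-150774 + (-50052 + 297*(-4 + 29403))) + 152202*(1/54527) = (-150774 + (-50052 + 297*29399)) + 152202/54527 = (-150774 + (-50052 + 8731503)) + 152202/54527 = (-150774 + 8681451) + 152202/54527 = 8530677 + 152202/54527 = 465152376981/54527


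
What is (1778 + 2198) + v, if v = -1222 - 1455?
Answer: 1299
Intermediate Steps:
v = -2677
(1778 + 2198) + v = (1778 + 2198) - 2677 = 3976 - 2677 = 1299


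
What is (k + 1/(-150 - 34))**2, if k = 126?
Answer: 537451489/33856 ≈ 15875.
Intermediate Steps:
(k + 1/(-150 - 34))**2 = (126 + 1/(-150 - 34))**2 = (126 + 1/(-184))**2 = (126 - 1/184)**2 = (23183/184)**2 = 537451489/33856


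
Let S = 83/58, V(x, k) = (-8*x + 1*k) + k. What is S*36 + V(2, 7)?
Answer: 1436/29 ≈ 49.517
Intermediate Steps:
V(x, k) = -8*x + 2*k (V(x, k) = (-8*x + k) + k = (k - 8*x) + k = -8*x + 2*k)
S = 83/58 (S = 83*(1/58) = 83/58 ≈ 1.4310)
S*36 + V(2, 7) = (83/58)*36 + (-8*2 + 2*7) = 1494/29 + (-16 + 14) = 1494/29 - 2 = 1436/29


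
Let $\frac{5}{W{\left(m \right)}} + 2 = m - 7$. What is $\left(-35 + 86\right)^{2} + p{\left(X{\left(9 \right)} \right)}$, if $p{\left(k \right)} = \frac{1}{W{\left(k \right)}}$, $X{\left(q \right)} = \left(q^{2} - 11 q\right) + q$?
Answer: $\frac{12987}{5} \approx 2597.4$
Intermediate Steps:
$W{\left(m \right)} = \frac{5}{-9 + m}$ ($W{\left(m \right)} = \frac{5}{-2 + \left(m - 7\right)} = \frac{5}{-2 + \left(-7 + m\right)} = \frac{5}{-9 + m}$)
$X{\left(q \right)} = q^{2} - 10 q$
$p{\left(k \right)} = - \frac{9}{5} + \frac{k}{5}$ ($p{\left(k \right)} = \frac{1}{5 \frac{1}{-9 + k}} = - \frac{9}{5} + \frac{k}{5}$)
$\left(-35 + 86\right)^{2} + p{\left(X{\left(9 \right)} \right)} = \left(-35 + 86\right)^{2} - \left(\frac{9}{5} - \frac{9 \left(-10 + 9\right)}{5}\right) = 51^{2} - \left(\frac{9}{5} - \frac{9 \left(-1\right)}{5}\right) = 2601 + \left(- \frac{9}{5} + \frac{1}{5} \left(-9\right)\right) = 2601 - \frac{18}{5} = \frac{12987}{5}$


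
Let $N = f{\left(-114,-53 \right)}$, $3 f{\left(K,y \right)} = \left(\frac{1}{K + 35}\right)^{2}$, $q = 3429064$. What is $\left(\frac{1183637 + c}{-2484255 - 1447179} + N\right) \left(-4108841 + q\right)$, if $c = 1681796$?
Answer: $\frac{12155675020916875}{24536079594} \approx 4.9542 \cdot 10^{5}$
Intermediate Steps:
$f{\left(K,y \right)} = \frac{1}{3 \left(35 + K\right)^{2}}$ ($f{\left(K,y \right)} = \frac{\left(\frac{1}{K + 35}\right)^{2}}{3} = \frac{\left(\frac{1}{35 + K}\right)^{2}}{3} = \frac{1}{3 \left(35 + K\right)^{2}}$)
$N = \frac{1}{18723}$ ($N = \frac{1}{3 \left(35 - 114\right)^{2}} = \frac{1}{3 \cdot 6241} = \frac{1}{3} \cdot \frac{1}{6241} = \frac{1}{18723} \approx 5.341 \cdot 10^{-5}$)
$\left(\frac{1183637 + c}{-2484255 - 1447179} + N\right) \left(-4108841 + q\right) = \left(\frac{1183637 + 1681796}{-2484255 - 1447179} + \frac{1}{18723}\right) \left(-4108841 + 3429064\right) = \left(\frac{2865433}{-3931434} + \frac{1}{18723}\right) \left(-679777\right) = \left(2865433 \left(- \frac{1}{3931434}\right) + \frac{1}{18723}\right) \left(-679777\right) = \left(- \frac{2865433}{3931434} + \frac{1}{18723}\right) \left(-679777\right) = \left(- \frac{17881856875}{24536079594}\right) \left(-679777\right) = \frac{12155675020916875}{24536079594}$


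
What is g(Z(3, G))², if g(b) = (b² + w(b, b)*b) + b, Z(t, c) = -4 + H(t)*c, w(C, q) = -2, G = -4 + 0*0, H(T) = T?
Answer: 73984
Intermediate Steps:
G = -4 (G = -4 + 0 = -4)
Z(t, c) = -4 + c*t (Z(t, c) = -4 + t*c = -4 + c*t)
g(b) = b² - b (g(b) = (b² - 2*b) + b = b² - b)
g(Z(3, G))² = ((-4 - 4*3)*(-1 + (-4 - 4*3)))² = ((-4 - 12)*(-1 + (-4 - 12)))² = (-16*(-1 - 16))² = (-16*(-17))² = 272² = 73984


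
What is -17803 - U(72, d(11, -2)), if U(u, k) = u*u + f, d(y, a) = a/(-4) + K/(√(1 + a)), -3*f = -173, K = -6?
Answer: -69134/3 ≈ -23045.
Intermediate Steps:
f = 173/3 (f = -⅓*(-173) = 173/3 ≈ 57.667)
d(y, a) = -6/√(1 + a) - a/4 (d(y, a) = a/(-4) - 6/√(1 + a) = a*(-¼) - 6/√(1 + a) = -a/4 - 6/√(1 + a) = -6/√(1 + a) - a/4)
U(u, k) = 173/3 + u² (U(u, k) = u*u + 173/3 = u² + 173/3 = 173/3 + u²)
-17803 - U(72, d(11, -2)) = -17803 - (173/3 + 72²) = -17803 - (173/3 + 5184) = -17803 - 1*15725/3 = -17803 - 15725/3 = -69134/3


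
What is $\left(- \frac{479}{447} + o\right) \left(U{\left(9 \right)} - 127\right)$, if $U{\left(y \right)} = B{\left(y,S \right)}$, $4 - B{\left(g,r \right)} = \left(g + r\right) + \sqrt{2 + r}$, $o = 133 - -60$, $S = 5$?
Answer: $- \frac{11753504}{447} - \frac{85792 \sqrt{7}}{447} \approx -26802.0$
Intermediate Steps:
$o = 193$ ($o = 133 + 60 = 193$)
$B{\left(g,r \right)} = 4 - g - r - \sqrt{2 + r}$ ($B{\left(g,r \right)} = 4 - \left(\left(g + r\right) + \sqrt{2 + r}\right) = 4 - \left(g + r + \sqrt{2 + r}\right) = 4 - g - r - \sqrt{2 + r}$)
$U{\left(y \right)} = -1 - y - \sqrt{7}$ ($U{\left(y \right)} = 4 - y - 5 - \sqrt{2 + 5} = 4 - y - 5 - \sqrt{7} = -1 - y - \sqrt{7}$)
$\left(- \frac{479}{447} + o\right) \left(U{\left(9 \right)} - 127\right) = \left(- \frac{479}{447} + 193\right) \left(\left(-1 - 9 - \sqrt{7}\right) - 127\right) = \left(\left(-479\right) \frac{1}{447} + 193\right) \left(\left(-1 - 9 - \sqrt{7}\right) - 127\right) = \left(- \frac{479}{447} + 193\right) \left(\left(-10 - \sqrt{7}\right) - 127\right) = \frac{85792 \left(-137 - \sqrt{7}\right)}{447} = - \frac{11753504}{447} - \frac{85792 \sqrt{7}}{447}$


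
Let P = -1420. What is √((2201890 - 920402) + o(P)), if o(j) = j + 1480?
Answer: 2*√320387 ≈ 1132.1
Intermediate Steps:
o(j) = 1480 + j
√((2201890 - 920402) + o(P)) = √((2201890 - 920402) + (1480 - 1420)) = √(1281488 + 60) = √1281548 = 2*√320387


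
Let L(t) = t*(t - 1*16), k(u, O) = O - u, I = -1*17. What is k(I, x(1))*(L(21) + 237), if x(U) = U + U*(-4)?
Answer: 4788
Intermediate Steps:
I = -17
x(U) = -3*U (x(U) = U - 4*U = -3*U)
L(t) = t*(-16 + t) (L(t) = t*(t - 16) = t*(-16 + t))
k(I, x(1))*(L(21) + 237) = (-3*1 - 1*(-17))*(21*(-16 + 21) + 237) = (-3 + 17)*(21*5 + 237) = 14*(105 + 237) = 14*342 = 4788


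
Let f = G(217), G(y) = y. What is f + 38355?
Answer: 38572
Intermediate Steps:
f = 217
f + 38355 = 217 + 38355 = 38572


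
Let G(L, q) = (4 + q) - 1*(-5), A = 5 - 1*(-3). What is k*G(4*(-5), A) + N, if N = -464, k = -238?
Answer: -4510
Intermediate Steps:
A = 8 (A = 5 + 3 = 8)
G(L, q) = 9 + q (G(L, q) = (4 + q) + 5 = 9 + q)
k*G(4*(-5), A) + N = -238*(9 + 8) - 464 = -238*17 - 464 = -4046 - 464 = -4510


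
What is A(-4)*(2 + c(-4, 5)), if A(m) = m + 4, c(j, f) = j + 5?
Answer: 0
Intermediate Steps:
c(j, f) = 5 + j
A(m) = 4 + m
A(-4)*(2 + c(-4, 5)) = (4 - 4)*(2 + (5 - 4)) = 0*(2 + 1) = 0*3 = 0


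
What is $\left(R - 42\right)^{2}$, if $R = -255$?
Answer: $88209$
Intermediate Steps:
$\left(R - 42\right)^{2} = \left(-255 - 42\right)^{2} = \left(-297\right)^{2} = 88209$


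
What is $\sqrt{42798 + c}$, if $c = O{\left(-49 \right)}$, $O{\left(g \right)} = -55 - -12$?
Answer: $\sqrt{42755} \approx 206.77$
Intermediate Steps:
$O{\left(g \right)} = -43$ ($O{\left(g \right)} = -55 + 12 = -43$)
$c = -43$
$\sqrt{42798 + c} = \sqrt{42798 - 43} = \sqrt{42755}$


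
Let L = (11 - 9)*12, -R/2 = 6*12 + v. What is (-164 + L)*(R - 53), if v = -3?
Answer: 26740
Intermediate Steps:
R = -138 (R = -2*(6*12 - 3) = -2*(72 - 3) = -2*69 = -138)
L = 24 (L = 2*12 = 24)
(-164 + L)*(R - 53) = (-164 + 24)*(-138 - 53) = -140*(-191) = 26740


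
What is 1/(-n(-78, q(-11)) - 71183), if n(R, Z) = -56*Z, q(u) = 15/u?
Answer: -11/783853 ≈ -1.4033e-5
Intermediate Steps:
1/(-n(-78, q(-11)) - 71183) = 1/(-(-56)*15/(-11) - 71183) = 1/(-(-56)*15*(-1/11) - 71183) = 1/(-(-56)*(-15)/11 - 71183) = 1/(-1*840/11 - 71183) = 1/(-840/11 - 71183) = 1/(-783853/11) = -11/783853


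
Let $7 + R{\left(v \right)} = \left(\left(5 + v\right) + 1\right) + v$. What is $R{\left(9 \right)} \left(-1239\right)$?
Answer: $-21063$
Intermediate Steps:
$R{\left(v \right)} = -1 + 2 v$ ($R{\left(v \right)} = -7 + \left(\left(\left(5 + v\right) + 1\right) + v\right) = -7 + \left(\left(6 + v\right) + v\right) = -7 + \left(6 + 2 v\right) = -1 + 2 v$)
$R{\left(9 \right)} \left(-1239\right) = \left(-1 + 2 \cdot 9\right) \left(-1239\right) = \left(-1 + 18\right) \left(-1239\right) = 17 \left(-1239\right) = -21063$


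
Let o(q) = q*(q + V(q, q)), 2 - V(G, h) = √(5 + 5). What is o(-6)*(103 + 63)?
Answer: 3984 + 996*√10 ≈ 7133.6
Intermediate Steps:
V(G, h) = 2 - √10 (V(G, h) = 2 - √(5 + 5) = 2 - √10)
o(q) = q*(2 + q - √10) (o(q) = q*(q + (2 - √10)) = q*(2 + q - √10))
o(-6)*(103 + 63) = (-6*(2 - 6 - √10))*(103 + 63) = -6*(-4 - √10)*166 = (24 + 6*√10)*166 = 3984 + 996*√10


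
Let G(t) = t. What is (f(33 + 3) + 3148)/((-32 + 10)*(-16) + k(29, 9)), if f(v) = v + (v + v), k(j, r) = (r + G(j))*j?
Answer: 1628/727 ≈ 2.2393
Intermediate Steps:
k(j, r) = j*(j + r) (k(j, r) = (r + j)*j = (j + r)*j = j*(j + r))
f(v) = 3*v (f(v) = v + 2*v = 3*v)
(f(33 + 3) + 3148)/((-32 + 10)*(-16) + k(29, 9)) = (3*(33 + 3) + 3148)/((-32 + 10)*(-16) + 29*(29 + 9)) = (3*36 + 3148)/(-22*(-16) + 29*38) = (108 + 3148)/(352 + 1102) = 3256/1454 = 3256*(1/1454) = 1628/727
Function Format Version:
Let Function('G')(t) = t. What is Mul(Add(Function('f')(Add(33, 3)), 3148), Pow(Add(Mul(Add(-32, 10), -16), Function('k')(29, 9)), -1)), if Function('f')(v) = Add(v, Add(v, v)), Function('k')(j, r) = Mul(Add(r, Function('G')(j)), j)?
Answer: Rational(1628, 727) ≈ 2.2393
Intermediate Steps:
Function('k')(j, r) = Mul(j, Add(j, r)) (Function('k')(j, r) = Mul(Add(r, j), j) = Mul(Add(j, r), j) = Mul(j, Add(j, r)))
Function('f')(v) = Mul(3, v) (Function('f')(v) = Add(v, Mul(2, v)) = Mul(3, v))
Mul(Add(Function('f')(Add(33, 3)), 3148), Pow(Add(Mul(Add(-32, 10), -16), Function('k')(29, 9)), -1)) = Mul(Add(Mul(3, Add(33, 3)), 3148), Pow(Add(Mul(Add(-32, 10), -16), Mul(29, Add(29, 9))), -1)) = Mul(Add(Mul(3, 36), 3148), Pow(Add(Mul(-22, -16), Mul(29, 38)), -1)) = Mul(Add(108, 3148), Pow(Add(352, 1102), -1)) = Mul(3256, Pow(1454, -1)) = Mul(3256, Rational(1, 1454)) = Rational(1628, 727)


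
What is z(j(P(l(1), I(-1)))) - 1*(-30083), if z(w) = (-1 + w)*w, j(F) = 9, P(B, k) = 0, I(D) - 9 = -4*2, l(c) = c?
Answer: 30155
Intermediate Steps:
I(D) = 1 (I(D) = 9 - 4*2 = 9 - 8 = 1)
z(w) = w*(-1 + w)
z(j(P(l(1), I(-1)))) - 1*(-30083) = 9*(-1 + 9) - 1*(-30083) = 9*8 + 30083 = 72 + 30083 = 30155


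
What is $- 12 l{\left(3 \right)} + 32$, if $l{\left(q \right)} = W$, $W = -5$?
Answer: $92$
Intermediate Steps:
$l{\left(q \right)} = -5$
$- 12 l{\left(3 \right)} + 32 = \left(-12\right) \left(-5\right) + 32 = 60 + 32 = 92$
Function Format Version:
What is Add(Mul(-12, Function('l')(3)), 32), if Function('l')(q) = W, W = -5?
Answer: 92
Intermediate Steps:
Function('l')(q) = -5
Add(Mul(-12, Function('l')(3)), 32) = Add(Mul(-12, -5), 32) = Add(60, 32) = 92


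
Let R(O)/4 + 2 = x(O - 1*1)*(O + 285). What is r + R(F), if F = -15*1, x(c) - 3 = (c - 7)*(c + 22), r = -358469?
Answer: -504277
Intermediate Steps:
x(c) = 3 + (-7 + c)*(22 + c) (x(c) = 3 + (c - 7)*(c + 22) = 3 + (-7 + c)*(22 + c))
F = -15
R(O) = -8 + 4*(285 + O)*(-166 + (-1 + O)**2 + 15*O) (R(O) = -8 + 4*((-151 + (O - 1*1)**2 + 15*(O - 1*1))*(O + 285)) = -8 + 4*((-151 + (O - 1)**2 + 15*(O - 1))*(285 + O)) = -8 + 4*((-151 + (-1 + O)**2 + 15*(-1 + O))*(285 + O)) = -8 + 4*((-151 + (-1 + O)**2 + (-15 + 15*O))*(285 + O)) = -8 + 4*((-166 + (-1 + O)**2 + 15*O)*(285 + O)) = -8 + 4*((285 + O)*(-166 + (-1 + O)**2 + 15*O)) = -8 + 4*(285 + O)*(-166 + (-1 + O)**2 + 15*O))
r + R(F) = -358469 + (-188108 + 4*(-15)**3 + 1192*(-15)**2 + 14160*(-15)) = -358469 + (-188108 + 4*(-3375) + 1192*225 - 212400) = -358469 + (-188108 - 13500 + 268200 - 212400) = -358469 - 145808 = -504277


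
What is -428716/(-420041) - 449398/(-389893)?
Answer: 355918952706/163771045613 ≈ 2.1733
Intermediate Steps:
-428716/(-420041) - 449398/(-389893) = -428716*(-1/420041) - 449398*(-1/389893) = 428716/420041 + 449398/389893 = 355918952706/163771045613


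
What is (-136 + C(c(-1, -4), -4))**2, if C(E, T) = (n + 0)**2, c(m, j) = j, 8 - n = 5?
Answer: 16129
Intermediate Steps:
n = 3 (n = 8 - 1*5 = 8 - 5 = 3)
C(E, T) = 9 (C(E, T) = (3 + 0)**2 = 3**2 = 9)
(-136 + C(c(-1, -4), -4))**2 = (-136 + 9)**2 = (-127)**2 = 16129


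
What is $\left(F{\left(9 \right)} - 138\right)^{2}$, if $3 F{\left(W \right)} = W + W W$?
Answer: $11664$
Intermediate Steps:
$F{\left(W \right)} = \frac{W}{3} + \frac{W^{2}}{3}$ ($F{\left(W \right)} = \frac{W + W W}{3} = \frac{W + W^{2}}{3} = \frac{W}{3} + \frac{W^{2}}{3}$)
$\left(F{\left(9 \right)} - 138\right)^{2} = \left(\frac{1}{3} \cdot 9 \left(1 + 9\right) - 138\right)^{2} = \left(\frac{1}{3} \cdot 9 \cdot 10 - 138\right)^{2} = \left(30 - 138\right)^{2} = \left(-108\right)^{2} = 11664$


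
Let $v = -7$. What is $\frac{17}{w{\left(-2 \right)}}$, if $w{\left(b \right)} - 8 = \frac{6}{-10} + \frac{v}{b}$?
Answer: $\frac{170}{109} \approx 1.5596$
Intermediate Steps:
$w{\left(b \right)} = \frac{37}{5} - \frac{7}{b}$ ($w{\left(b \right)} = 8 + \left(\frac{6}{-10} - \frac{7}{b}\right) = 8 + \left(6 \left(- \frac{1}{10}\right) - \frac{7}{b}\right) = 8 - \left(\frac{3}{5} + \frac{7}{b}\right) = \frac{37}{5} - \frac{7}{b}$)
$\frac{17}{w{\left(-2 \right)}} = \frac{17}{\frac{37}{5} - \frac{7}{-2}} = \frac{17}{\frac{37}{5} - - \frac{7}{2}} = \frac{17}{\frac{37}{5} + \frac{7}{2}} = \frac{17}{\frac{109}{10}} = 17 \cdot \frac{10}{109} = \frac{170}{109}$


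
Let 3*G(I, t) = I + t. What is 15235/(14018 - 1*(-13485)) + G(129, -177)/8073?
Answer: 122552107/222031719 ≈ 0.55196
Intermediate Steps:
G(I, t) = I/3 + t/3 (G(I, t) = (I + t)/3 = I/3 + t/3)
15235/(14018 - 1*(-13485)) + G(129, -177)/8073 = 15235/(14018 - 1*(-13485)) + ((1/3)*129 + (1/3)*(-177))/8073 = 15235/(14018 + 13485) + (43 - 59)*(1/8073) = 15235/27503 - 16*1/8073 = 15235*(1/27503) - 16/8073 = 15235/27503 - 16/8073 = 122552107/222031719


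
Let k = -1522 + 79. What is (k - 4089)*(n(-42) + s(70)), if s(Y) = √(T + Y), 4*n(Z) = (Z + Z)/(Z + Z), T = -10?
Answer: -1383 - 11064*√15 ≈ -44234.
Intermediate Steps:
n(Z) = ¼ (n(Z) = ((Z + Z)/(Z + Z))/4 = ((2*Z)/((2*Z)))/4 = ((2*Z)*(1/(2*Z)))/4 = (¼)*1 = ¼)
s(Y) = √(-10 + Y)
k = -1443
(k - 4089)*(n(-42) + s(70)) = (-1443 - 4089)*(¼ + √(-10 + 70)) = -5532*(¼ + √60) = -5532*(¼ + 2*√15) = -1383 - 11064*√15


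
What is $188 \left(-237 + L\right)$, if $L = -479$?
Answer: $-134608$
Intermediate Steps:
$188 \left(-237 + L\right) = 188 \left(-237 - 479\right) = 188 \left(-716\right) = -134608$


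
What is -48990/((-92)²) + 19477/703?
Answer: 2835073/129352 ≈ 21.918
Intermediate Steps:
-48990/((-92)²) + 19477/703 = -48990/8464 + 19477*(1/703) = -48990*1/8464 + 19477/703 = -1065/184 + 19477/703 = 2835073/129352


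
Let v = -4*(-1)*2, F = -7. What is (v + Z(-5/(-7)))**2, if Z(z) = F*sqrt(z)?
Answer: (8 - sqrt(35))**2 ≈ 4.3427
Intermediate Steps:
Z(z) = -7*sqrt(z)
v = 8 (v = 4*2 = 8)
(v + Z(-5/(-7)))**2 = (8 - 7*sqrt(5)*sqrt(-1/(-7)))**2 = (8 - 7*sqrt(35)/7)**2 = (8 - sqrt(35))**2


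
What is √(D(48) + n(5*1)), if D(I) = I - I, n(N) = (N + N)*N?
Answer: 5*√2 ≈ 7.0711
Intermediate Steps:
n(N) = 2*N² (n(N) = (2*N)*N = 2*N²)
D(I) = 0
√(D(48) + n(5*1)) = √(0 + 2*(5*1)²) = √(0 + 2*5²) = √(0 + 2*25) = √(0 + 50) = √50 = 5*√2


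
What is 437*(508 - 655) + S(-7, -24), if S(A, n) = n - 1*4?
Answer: -64267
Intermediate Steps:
S(A, n) = -4 + n (S(A, n) = n - 4 = -4 + n)
437*(508 - 655) + S(-7, -24) = 437*(508 - 655) + (-4 - 24) = 437*(-147) - 28 = -64239 - 28 = -64267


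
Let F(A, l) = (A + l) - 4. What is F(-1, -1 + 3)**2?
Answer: 9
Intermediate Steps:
F(A, l) = -4 + A + l
F(-1, -1 + 3)**2 = (-4 - 1 + (-1 + 3))**2 = (-4 - 1 + 2)**2 = (-3)**2 = 9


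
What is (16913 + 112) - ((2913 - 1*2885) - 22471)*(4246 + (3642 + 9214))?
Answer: 383837211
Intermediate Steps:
(16913 + 112) - ((2913 - 1*2885) - 22471)*(4246 + (3642 + 9214)) = 17025 - ((2913 - 2885) - 22471)*(4246 + 12856) = 17025 - (28 - 22471)*17102 = 17025 - (-22443)*17102 = 17025 - 1*(-383820186) = 17025 + 383820186 = 383837211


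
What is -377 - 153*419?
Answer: -64484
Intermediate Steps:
-377 - 153*419 = -377 - 64107 = -64484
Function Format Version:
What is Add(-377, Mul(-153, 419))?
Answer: -64484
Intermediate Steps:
Add(-377, Mul(-153, 419)) = Add(-377, -64107) = -64484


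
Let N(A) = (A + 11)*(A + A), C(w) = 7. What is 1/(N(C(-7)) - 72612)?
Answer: -1/72360 ≈ -1.3820e-5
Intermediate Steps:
N(A) = 2*A*(11 + A) (N(A) = (11 + A)*(2*A) = 2*A*(11 + A))
1/(N(C(-7)) - 72612) = 1/(2*7*(11 + 7) - 72612) = 1/(2*7*18 - 72612) = 1/(252 - 72612) = 1/(-72360) = -1/72360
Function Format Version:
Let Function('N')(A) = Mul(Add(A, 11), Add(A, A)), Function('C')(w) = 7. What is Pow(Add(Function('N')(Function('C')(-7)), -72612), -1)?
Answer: Rational(-1, 72360) ≈ -1.3820e-5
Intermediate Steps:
Function('N')(A) = Mul(2, A, Add(11, A)) (Function('N')(A) = Mul(Add(11, A), Mul(2, A)) = Mul(2, A, Add(11, A)))
Pow(Add(Function('N')(Function('C')(-7)), -72612), -1) = Pow(Add(Mul(2, 7, Add(11, 7)), -72612), -1) = Pow(Add(Mul(2, 7, 18), -72612), -1) = Pow(Add(252, -72612), -1) = Pow(-72360, -1) = Rational(-1, 72360)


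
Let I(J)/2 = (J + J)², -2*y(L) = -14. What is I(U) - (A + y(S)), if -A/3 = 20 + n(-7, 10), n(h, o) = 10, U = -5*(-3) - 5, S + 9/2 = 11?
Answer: 883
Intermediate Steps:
S = 13/2 (S = -9/2 + 11 = 13/2 ≈ 6.5000)
U = 10 (U = 15 - 5 = 10)
y(L) = 7 (y(L) = -½*(-14) = 7)
A = -90 (A = -3*(20 + 10) = -3*30 = -90)
I(J) = 8*J² (I(J) = 2*(J + J)² = 2*(2*J)² = 2*(4*J²) = 8*J²)
I(U) - (A + y(S)) = 8*10² - (-90 + 7) = 8*100 - 1*(-83) = 800 + 83 = 883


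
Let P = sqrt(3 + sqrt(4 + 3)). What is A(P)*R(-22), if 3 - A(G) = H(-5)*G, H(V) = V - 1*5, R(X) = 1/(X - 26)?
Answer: -1/16 - 5*sqrt(3 + sqrt(7))/24 ≈ -0.55752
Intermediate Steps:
P = sqrt(3 + sqrt(7)) ≈ 2.3761
R(X) = 1/(-26 + X)
H(V) = -5 + V (H(V) = V - 5 = -5 + V)
A(G) = 3 + 10*G (A(G) = 3 - (-5 - 5)*G = 3 - (-10)*G = 3 + 10*G)
A(P)*R(-22) = (3 + 10*sqrt(3 + sqrt(7)))/(-26 - 22) = (3 + 10*sqrt(3 + sqrt(7)))/(-48) = (3 + 10*sqrt(3 + sqrt(7)))*(-1/48) = -1/16 - 5*sqrt(3 + sqrt(7))/24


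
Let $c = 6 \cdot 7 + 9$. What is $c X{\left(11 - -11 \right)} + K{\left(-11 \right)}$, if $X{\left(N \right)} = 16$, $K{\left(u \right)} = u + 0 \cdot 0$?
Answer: $805$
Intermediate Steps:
$K{\left(u \right)} = u$ ($K{\left(u \right)} = u + 0 = u$)
$c = 51$ ($c = 42 + 9 = 51$)
$c X{\left(11 - -11 \right)} + K{\left(-11 \right)} = 51 \cdot 16 - 11 = 816 - 11 = 805$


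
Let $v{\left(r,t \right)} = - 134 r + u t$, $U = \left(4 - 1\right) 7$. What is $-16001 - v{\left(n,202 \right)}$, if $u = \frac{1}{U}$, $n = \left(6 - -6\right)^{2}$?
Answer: $\frac{68993}{21} \approx 3285.4$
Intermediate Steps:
$U = 21$ ($U = 3 \cdot 7 = 21$)
$n = 144$ ($n = \left(6 + 6\right)^{2} = 12^{2} = 144$)
$u = \frac{1}{21} \approx 0.047619$
$v{\left(r,t \right)} = - 134 r + \frac{t}{21}$
$-16001 - v{\left(n,202 \right)} = -16001 - \left(\left(-134\right) 144 + \frac{1}{21} \cdot 202\right) = -16001 - \left(-19296 + \frac{202}{21}\right) = -16001 - - \frac{405014}{21} = -16001 + \frac{405014}{21} = \frac{68993}{21}$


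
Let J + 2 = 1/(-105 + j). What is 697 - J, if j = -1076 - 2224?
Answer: 2380096/3405 ≈ 699.00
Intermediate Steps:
j = -3300
J = -6811/3405 (J = -2 + 1/(-105 - 3300) = -2 + 1/(-3405) = -2 - 1/3405 = -6811/3405 ≈ -2.0003)
697 - J = 697 - 1*(-6811/3405) = 697 + 6811/3405 = 2380096/3405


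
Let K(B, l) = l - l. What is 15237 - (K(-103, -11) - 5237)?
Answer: 20474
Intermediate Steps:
K(B, l) = 0
15237 - (K(-103, -11) - 5237) = 15237 - (0 - 5237) = 15237 - 1*(-5237) = 15237 + 5237 = 20474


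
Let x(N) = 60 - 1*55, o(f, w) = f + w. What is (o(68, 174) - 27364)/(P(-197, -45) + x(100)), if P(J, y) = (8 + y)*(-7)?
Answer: -13561/132 ≈ -102.73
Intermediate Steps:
x(N) = 5 (x(N) = 60 - 55 = 5)
P(J, y) = -56 - 7*y
(o(68, 174) - 27364)/(P(-197, -45) + x(100)) = ((68 + 174) - 27364)/((-56 - 7*(-45)) + 5) = (242 - 27364)/((-56 + 315) + 5) = -27122/(259 + 5) = -27122/264 = -27122*1/264 = -13561/132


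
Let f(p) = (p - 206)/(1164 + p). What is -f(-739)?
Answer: 189/85 ≈ 2.2235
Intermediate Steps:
f(p) = (-206 + p)/(1164 + p)
-f(-739) = -(-206 - 739)/(1164 - 739) = -(-945)/425 = -1*(-189/85) = 189/85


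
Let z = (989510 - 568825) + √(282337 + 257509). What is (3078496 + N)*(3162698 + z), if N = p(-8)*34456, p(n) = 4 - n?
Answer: 12513058767744 + 3491968*√539846 ≈ 1.2516e+13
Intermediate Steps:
z = 420685 + √539846 ≈ 4.2142e+5
N = 413472 (N = (4 - 1*(-8))*34456 = (4 + 8)*34456 = 12*34456 = 413472)
(3078496 + N)*(3162698 + z) = (3078496 + 413472)*(3162698 + (420685 + √539846)) = 3491968*(3583383 + √539846) = 12513058767744 + 3491968*√539846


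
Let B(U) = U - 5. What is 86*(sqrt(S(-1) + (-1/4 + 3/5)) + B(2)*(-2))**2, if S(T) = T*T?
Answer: 32121/10 + 1548*sqrt(15)/5 ≈ 4411.2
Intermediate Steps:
B(U) = -5 + U
S(T) = T**2
86*(sqrt(S(-1) + (-1/4 + 3/5)) + B(2)*(-2))**2 = 86*(sqrt((-1)**2 + (-1/4 + 3/5)) + (-5 + 2)*(-2))**2 = 86*(sqrt(1 + (-1*1/4 + 3*(1/5))) - 3*(-2))**2 = 86*(sqrt(1 + (-1/4 + 3/5)) + 6)**2 = 86*(sqrt(1 + 7/20) + 6)**2 = 86*(sqrt(27/20) + 6)**2 = 86*(3*sqrt(15)/10 + 6)**2 = 86*(6 + 3*sqrt(15)/10)**2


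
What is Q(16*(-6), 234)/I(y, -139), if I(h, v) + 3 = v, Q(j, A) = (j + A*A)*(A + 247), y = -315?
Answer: -13145730/71 ≈ -1.8515e+5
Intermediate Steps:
Q(j, A) = (247 + A)*(j + A²) (Q(j, A) = (j + A²)*(247 + A) = (247 + A)*(j + A²))
I(h, v) = -3 + v
Q(16*(-6), 234)/I(y, -139) = (234³ + 247*(16*(-6)) + 247*234² + 234*(16*(-6)))/(-3 - 139) = (12812904 + 247*(-96) + 247*54756 + 234*(-96))/(-142) = (12812904 - 23712 + 13524732 - 22464)*(-1/142) = 26291460*(-1/142) = -13145730/71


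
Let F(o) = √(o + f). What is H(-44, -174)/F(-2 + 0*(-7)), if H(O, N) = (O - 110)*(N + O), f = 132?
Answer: 16786*√130/65 ≈ 2944.5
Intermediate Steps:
H(O, N) = (-110 + O)*(N + O)
F(o) = √(132 + o) (F(o) = √(o + 132) = √(132 + o))
H(-44, -174)/F(-2 + 0*(-7)) = ((-44)² - 110*(-174) - 110*(-44) - 174*(-44))/(√(132 + (-2 + 0*(-7)))) = (1936 + 19140 + 4840 + 7656)/(√(132 + (-2 + 0))) = 33572/(√(132 - 2)) = 33572/(√130) = 33572*(√130/130) = 16786*√130/65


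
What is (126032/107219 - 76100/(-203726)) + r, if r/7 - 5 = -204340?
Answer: -15621709116933399/10921648997 ≈ -1.4303e+6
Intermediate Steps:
r = -1430345 (r = 35 + 7*(-204340) = 35 - 1430380 = -1430345)
(126032/107219 - 76100/(-203726)) + r = (126032/107219 - 76100/(-203726)) - 1430345 = (126032*(1/107219) - 76100*(-1/203726)) - 1430345 = (126032/107219 + 38050/101863) - 1430345 = 16917680566/10921648997 - 1430345 = -15621709116933399/10921648997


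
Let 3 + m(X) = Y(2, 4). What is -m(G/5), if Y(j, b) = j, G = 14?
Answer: 1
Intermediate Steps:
m(X) = -1 (m(X) = -3 + 2 = -1)
-m(G/5) = -1*(-1) = 1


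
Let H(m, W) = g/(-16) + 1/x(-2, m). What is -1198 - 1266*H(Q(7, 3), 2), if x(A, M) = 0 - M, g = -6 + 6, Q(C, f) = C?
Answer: -7120/7 ≈ -1017.1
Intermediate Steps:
g = 0
x(A, M) = -M
H(m, W) = -1/m (H(m, W) = 0/(-16) + 1/(-m) = 0*(-1/16) + 1*(-1/m) = 0 - 1/m = -1/m)
-1198 - 1266*H(Q(7, 3), 2) = -1198 - (-1266)/7 = -1198 - 1266*(-⅐) = -1198 + 1266/7 = -7120/7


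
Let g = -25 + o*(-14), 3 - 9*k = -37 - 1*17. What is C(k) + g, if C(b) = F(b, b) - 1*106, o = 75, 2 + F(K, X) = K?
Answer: -3530/3 ≈ -1176.7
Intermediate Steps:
F(K, X) = -2 + K
k = 19/3 (k = ⅓ - (-37 - 1*17)/9 = ⅓ - (-37 - 17)/9 = ⅓ - ⅑*(-54) = ⅓ + 6 = 19/3 ≈ 6.3333)
C(b) = -108 + b (C(b) = (-2 + b) - 1*106 = (-2 + b) - 106 = -108 + b)
g = -1075 (g = -25 + 75*(-14) = -25 - 1050 = -1075)
C(k) + g = (-108 + 19/3) - 1075 = -305/3 - 1075 = -3530/3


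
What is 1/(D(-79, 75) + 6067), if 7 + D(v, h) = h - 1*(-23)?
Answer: 1/6158 ≈ 0.00016239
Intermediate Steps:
D(v, h) = 16 + h (D(v, h) = -7 + (h - 1*(-23)) = -7 + (h + 23) = -7 + (23 + h) = 16 + h)
1/(D(-79, 75) + 6067) = 1/((16 + 75) + 6067) = 1/(91 + 6067) = 1/6158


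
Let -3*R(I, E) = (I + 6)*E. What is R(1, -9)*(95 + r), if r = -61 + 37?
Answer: 1491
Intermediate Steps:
r = -24
R(I, E) = -E*(6 + I)/3 (R(I, E) = -(I + 6)*E/3 = -(6 + I)*E/3 = -E*(6 + I)/3)
R(1, -9)*(95 + r) = (-1/3*(-9)*(6 + 1))*(95 - 24) = -1/3*(-9)*7*71 = 21*71 = 1491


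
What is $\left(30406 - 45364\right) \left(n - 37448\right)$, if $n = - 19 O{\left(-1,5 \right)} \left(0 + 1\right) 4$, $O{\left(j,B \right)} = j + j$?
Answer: $557873568$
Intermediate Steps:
$O{\left(j,B \right)} = 2 j$
$n = 152$ ($n = - 19 \cdot 2 \left(-1\right) \left(0 + 1\right) 4 = \left(-19\right) \left(-2\right) 1 \cdot 4 = 38 \cdot 4 = 152$)
$\left(30406 - 45364\right) \left(n - 37448\right) = \left(30406 - 45364\right) \left(152 - 37448\right) = \left(-14958\right) \left(-37296\right) = 557873568$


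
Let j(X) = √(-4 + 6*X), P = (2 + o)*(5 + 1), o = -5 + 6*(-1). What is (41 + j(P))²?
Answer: 1353 + 164*I*√82 ≈ 1353.0 + 1485.1*I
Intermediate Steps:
o = -11 (o = -5 - 6 = -11)
P = -54 (P = (2 - 11)*(5 + 1) = -9*6 = -54)
(41 + j(P))² = (41 + √(-4 + 6*(-54)))² = (41 + √(-4 - 324))² = (41 + √(-328))² = (41 + 2*I*√82)²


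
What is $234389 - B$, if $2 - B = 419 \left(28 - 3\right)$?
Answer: $244862$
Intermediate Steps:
$B = -10473$ ($B = 2 - 419 \left(28 - 3\right) = 2 - 419 \cdot 25 = 2 - 10475 = -10473$)
$234389 - B = 234389 - -10473 = 234389 + 10473 = 244862$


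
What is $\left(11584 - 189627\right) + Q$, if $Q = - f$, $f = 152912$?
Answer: $-330955$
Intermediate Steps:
$Q = -152912$ ($Q = \left(-1\right) 152912 = -152912$)
$\left(11584 - 189627\right) + Q = \left(11584 - 189627\right) - 152912 = -178043 - 152912 = -330955$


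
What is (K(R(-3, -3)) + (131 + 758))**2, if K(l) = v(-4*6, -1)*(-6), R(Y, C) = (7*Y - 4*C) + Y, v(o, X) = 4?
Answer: 748225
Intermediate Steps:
R(Y, C) = -4*C + 8*Y (R(Y, C) = (-4*C + 7*Y) + Y = -4*C + 8*Y)
K(l) = -24 (K(l) = 4*(-6) = -24)
(K(R(-3, -3)) + (131 + 758))**2 = (-24 + (131 + 758))**2 = (-24 + 889)**2 = 865**2 = 748225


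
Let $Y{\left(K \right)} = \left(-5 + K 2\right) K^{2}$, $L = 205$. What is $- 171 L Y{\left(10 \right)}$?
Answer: $-52582500$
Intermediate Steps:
$Y{\left(K \right)} = K^{2} \left(-5 + 2 K\right)$ ($Y{\left(K \right)} = \left(-5 + 2 K\right) K^{2} = K^{2} \left(-5 + 2 K\right)$)
$- 171 L Y{\left(10 \right)} = \left(-171\right) 205 \cdot 10^{2} \left(-5 + 2 \cdot 10\right) = - 35055 \cdot 100 \left(-5 + 20\right) = - 35055 \cdot 100 \cdot 15 = \left(-35055\right) 1500 = -52582500$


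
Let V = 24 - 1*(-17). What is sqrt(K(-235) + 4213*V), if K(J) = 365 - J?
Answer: sqrt(173333) ≈ 416.33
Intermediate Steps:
V = 41 (V = 24 + 17 = 41)
sqrt(K(-235) + 4213*V) = sqrt((365 - 1*(-235)) + 4213*41) = sqrt((365 + 235) + 172733) = sqrt(600 + 172733) = sqrt(173333)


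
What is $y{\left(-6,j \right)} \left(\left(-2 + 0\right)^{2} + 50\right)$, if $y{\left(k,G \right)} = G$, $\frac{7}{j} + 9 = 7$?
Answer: $-189$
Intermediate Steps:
$j = - \frac{7}{2}$ ($j = \frac{7}{-9 + 7} = \frac{7}{-2} = 7 \left(- \frac{1}{2}\right) = - \frac{7}{2} \approx -3.5$)
$y{\left(-6,j \right)} \left(\left(-2 + 0\right)^{2} + 50\right) = - \frac{7 \left(\left(-2 + 0\right)^{2} + 50\right)}{2} = - \frac{7 \left(\left(-2\right)^{2} + 50\right)}{2} = - \frac{7 \left(4 + 50\right)}{2} = \left(- \frac{7}{2}\right) 54 = -189$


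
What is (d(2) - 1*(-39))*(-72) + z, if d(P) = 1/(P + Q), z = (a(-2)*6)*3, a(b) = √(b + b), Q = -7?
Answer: -13968/5 + 36*I ≈ -2793.6 + 36.0*I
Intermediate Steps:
a(b) = √2*√b (a(b) = √(2*b) = √2*√b)
z = 36*I (z = ((√2*√(-2))*6)*3 = ((√2*(I*√2))*6)*3 = ((2*I)*6)*3 = (12*I)*3 = 36*I ≈ 36.0*I)
d(P) = 1/(-7 + P) (d(P) = 1/(P - 7) = 1/(-7 + P))
(d(2) - 1*(-39))*(-72) + z = (1/(-7 + 2) - 1*(-39))*(-72) + 36*I = (1/(-5) + 39)*(-72) + 36*I = (-⅕ + 39)*(-72) + 36*I = (194/5)*(-72) + 36*I = -13968/5 + 36*I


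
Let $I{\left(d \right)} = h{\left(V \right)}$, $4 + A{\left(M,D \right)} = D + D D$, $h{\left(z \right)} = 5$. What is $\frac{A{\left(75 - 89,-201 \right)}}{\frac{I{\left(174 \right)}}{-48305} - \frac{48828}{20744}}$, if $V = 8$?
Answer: $- \frac{2013897821416}{117937013} \approx -17076.0$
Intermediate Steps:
$A{\left(M,D \right)} = -4 + D + D^{2}$ ($A{\left(M,D \right)} = -4 + \left(D + D D\right) = -4 + \left(D + D^{2}\right) = -4 + D + D^{2}$)
$I{\left(d \right)} = 5$
$\frac{A{\left(75 - 89,-201 \right)}}{\frac{I{\left(174 \right)}}{-48305} - \frac{48828}{20744}} = \frac{-4 - 201 + \left(-201\right)^{2}}{\frac{5}{-48305} - \frac{48828}{20744}} = \frac{-4 - 201 + 40401}{5 \left(- \frac{1}{48305}\right) - \frac{12207}{5186}} = \frac{40196}{- \frac{1}{9661} - \frac{12207}{5186}} = \frac{40196}{- \frac{117937013}{50101946}} = 40196 \left(- \frac{50101946}{117937013}\right) = - \frac{2013897821416}{117937013}$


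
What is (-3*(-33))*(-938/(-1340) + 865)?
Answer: 857043/10 ≈ 85704.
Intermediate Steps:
(-3*(-33))*(-938/(-1340) + 865) = 99*(-938*(-1/1340) + 865) = 99*(7/10 + 865) = 99*(8657/10) = 857043/10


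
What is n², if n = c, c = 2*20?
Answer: 1600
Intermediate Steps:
c = 40
n = 40
n² = 40² = 1600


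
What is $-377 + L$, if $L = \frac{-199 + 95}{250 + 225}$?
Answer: $- \frac{179179}{475} \approx -377.22$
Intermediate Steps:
$L = - \frac{104}{475} \approx -0.21895$
$-377 + L = -377 - \frac{104}{475} = - \frac{179179}{475}$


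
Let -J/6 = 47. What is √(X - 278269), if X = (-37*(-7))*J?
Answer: I*√351307 ≈ 592.71*I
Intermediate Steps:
J = -282 (J = -6*47 = -282)
X = -73038 (X = -37*(-7)*(-282) = 259*(-282) = -73038)
√(X - 278269) = √(-73038 - 278269) = √(-351307) = I*√351307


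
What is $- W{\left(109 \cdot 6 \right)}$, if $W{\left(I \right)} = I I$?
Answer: $-427716$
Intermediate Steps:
$W{\left(I \right)} = I^{2}$
$- W{\left(109 \cdot 6 \right)} = - \left(109 \cdot 6\right)^{2} = - 654^{2} = \left(-1\right) 427716 = -427716$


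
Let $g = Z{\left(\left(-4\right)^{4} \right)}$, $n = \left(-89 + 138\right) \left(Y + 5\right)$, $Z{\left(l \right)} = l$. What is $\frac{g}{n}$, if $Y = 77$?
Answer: $\frac{128}{2009} \approx 0.063713$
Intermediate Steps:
$n = 4018$ ($n = \left(-89 + 138\right) \left(77 + 5\right) = 49 \cdot 82 = 4018$)
$g = 256$ ($g = \left(-4\right)^{4} = 256$)
$\frac{g}{n} = \frac{256}{4018} = 256 \cdot \frac{1}{4018} = \frac{128}{2009}$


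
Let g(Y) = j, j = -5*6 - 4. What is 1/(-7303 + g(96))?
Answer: -1/7337 ≈ -0.00013630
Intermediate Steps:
j = -34 (j = -30 - 4 = -34)
g(Y) = -34
1/(-7303 + g(96)) = 1/(-7303 - 34) = 1/(-7337) = -1/7337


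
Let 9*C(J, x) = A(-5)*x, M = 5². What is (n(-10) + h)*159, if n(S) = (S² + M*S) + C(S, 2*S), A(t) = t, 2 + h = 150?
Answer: 4346/3 ≈ 1448.7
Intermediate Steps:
h = 148 (h = -2 + 150 = 148)
M = 25
C(J, x) = -5*x/9 (C(J, x) = (-5*x)/9 = -5*x/9)
n(S) = S² + 215*S/9 (n(S) = (S² + 25*S) - 10*S/9 = S² + 215*S/9)
(n(-10) + h)*159 = ((⅑)*(-10)*(215 + 9*(-10)) + 148)*159 = ((⅑)*(-10)*(215 - 90) + 148)*159 = ((⅑)*(-10)*125 + 148)*159 = (-1250/9 + 148)*159 = (82/9)*159 = 4346/3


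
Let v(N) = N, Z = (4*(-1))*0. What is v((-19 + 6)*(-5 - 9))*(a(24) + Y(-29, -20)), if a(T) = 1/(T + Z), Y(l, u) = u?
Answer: -43589/12 ≈ -3632.4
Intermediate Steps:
Z = 0 (Z = -4*0 = 0)
a(T) = 1/T (a(T) = 1/(T + 0) = 1/T)
v((-19 + 6)*(-5 - 9))*(a(24) + Y(-29, -20)) = ((-19 + 6)*(-5 - 9))*(1/24 - 20) = (-13*(-14))*(1/24 - 20) = 182*(-479/24) = -43589/12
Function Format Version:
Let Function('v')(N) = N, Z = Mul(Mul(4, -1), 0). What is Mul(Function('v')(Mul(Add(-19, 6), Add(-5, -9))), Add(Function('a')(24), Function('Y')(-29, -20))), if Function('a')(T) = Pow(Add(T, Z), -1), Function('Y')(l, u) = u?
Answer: Rational(-43589, 12) ≈ -3632.4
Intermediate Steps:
Z = 0 (Z = Mul(-4, 0) = 0)
Function('a')(T) = Pow(T, -1) (Function('a')(T) = Pow(Add(T, 0), -1) = Pow(T, -1))
Mul(Function('v')(Mul(Add(-19, 6), Add(-5, -9))), Add(Function('a')(24), Function('Y')(-29, -20))) = Mul(Mul(Add(-19, 6), Add(-5, -9)), Add(Pow(24, -1), -20)) = Mul(Mul(-13, -14), Add(Rational(1, 24), -20)) = Mul(182, Rational(-479, 24)) = Rational(-43589, 12)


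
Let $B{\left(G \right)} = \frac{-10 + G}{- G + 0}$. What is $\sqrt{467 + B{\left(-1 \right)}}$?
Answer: $2 \sqrt{114} \approx 21.354$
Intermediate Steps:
$B{\left(G \right)} = - \frac{-10 + G}{G}$ ($B{\left(G \right)} = \frac{-10 + G}{\left(-1\right) G} = \left(-10 + G\right) \left(- \frac{1}{G}\right) = - \frac{-10 + G}{G}$)
$\sqrt{467 + B{\left(-1 \right)}} = \sqrt{467 + \frac{10 - -1}{-1}} = \sqrt{467 - \left(10 + 1\right)} = \sqrt{467 - 11} = \sqrt{456} = 2 \sqrt{114}$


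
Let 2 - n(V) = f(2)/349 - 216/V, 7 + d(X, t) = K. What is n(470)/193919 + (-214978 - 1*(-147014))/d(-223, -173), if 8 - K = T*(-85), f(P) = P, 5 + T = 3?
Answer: 83147509368256/206755468205 ≈ 402.15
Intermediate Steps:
T = -2 (T = -5 + 3 = -2)
K = -162 (K = 8 - (-2)*(-85) = 8 - 1*170 = 8 - 170 = -162)
d(X, t) = -169 (d(X, t) = -7 - 162 = -169)
n(V) = 696/349 + 216/V (n(V) = 2 - (2/349 - 216/V) = 2 + (-2/349 + 216/V) = 696/349 + 216/V)
n(470)/193919 + (-214978 - 1*(-147014))/d(-223, -173) = (696/349 + 216/470)/193919 + (-214978 - 1*(-147014))/(-169) = (696/349 + 216*(1/470))*(1/193919) + (-214978 + 147014)*(-1/169) = (696/349 + 108/235)*(1/193919) - 67964*(-1/169) = (201252/82015)*(1/193919) + 5228/13 = 201252/15904266785 + 5228/13 = 83147509368256/206755468205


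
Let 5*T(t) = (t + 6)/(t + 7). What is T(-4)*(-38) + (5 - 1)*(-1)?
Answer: -136/15 ≈ -9.0667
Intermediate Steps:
T(t) = (6 + t)/(5*(7 + t)) (T(t) = ((t + 6)/(t + 7))/5 = ((6 + t)/(7 + t))/5 = (6 + t)/(5*(7 + t)))
T(-4)*(-38) + (5 - 1)*(-1) = ((6 - 4)/(5*(7 - 4)))*(-38) + (5 - 1)*(-1) = ((⅕)*2/3)*(-38) + 4*(-1) = ((⅕)*(⅓)*2)*(-38) - 4 = (2/15)*(-38) - 4 = -76/15 - 4 = -136/15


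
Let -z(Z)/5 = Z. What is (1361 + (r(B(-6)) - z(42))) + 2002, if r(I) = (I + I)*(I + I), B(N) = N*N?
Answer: 8757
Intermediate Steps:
z(Z) = -5*Z
B(N) = N**2
r(I) = 4*I**2 (r(I) = (2*I)*(2*I) = 4*I**2)
(1361 + (r(B(-6)) - z(42))) + 2002 = (1361 + (4*((-6)**2)**2 - (-5)*42)) + 2002 = (1361 + (4*36**2 - 1*(-210))) + 2002 = (1361 + (4*1296 + 210)) + 2002 = (1361 + (5184 + 210)) + 2002 = (1361 + 5394) + 2002 = 6755 + 2002 = 8757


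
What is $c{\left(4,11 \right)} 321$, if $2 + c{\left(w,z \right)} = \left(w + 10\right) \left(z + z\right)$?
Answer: $98226$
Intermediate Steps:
$c{\left(w,z \right)} = -2 + 2 z \left(10 + w\right)$ ($c{\left(w,z \right)} = -2 + \left(w + 10\right) \left(z + z\right) = -2 + \left(10 + w\right) 2 z = -2 + 2 z \left(10 + w\right)$)
$c{\left(4,11 \right)} 321 = \left(-2 + 20 \cdot 11 + 2 \cdot 4 \cdot 11\right) 321 = \left(-2 + 220 + 88\right) 321 = 306 \cdot 321 = 98226$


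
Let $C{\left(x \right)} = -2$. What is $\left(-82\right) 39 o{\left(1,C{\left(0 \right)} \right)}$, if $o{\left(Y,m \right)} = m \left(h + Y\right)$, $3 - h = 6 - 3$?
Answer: $6396$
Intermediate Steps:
$h = 0$ ($h = 3 - \left(6 - 3\right) = 3 - 3 = 0$)
$o{\left(Y,m \right)} = Y m$ ($o{\left(Y,m \right)} = m \left(0 + Y\right) = m Y = Y m$)
$\left(-82\right) 39 o{\left(1,C{\left(0 \right)} \right)} = \left(-82\right) 39 \cdot 1 \left(-2\right) = \left(-3198\right) \left(-2\right) = 6396$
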